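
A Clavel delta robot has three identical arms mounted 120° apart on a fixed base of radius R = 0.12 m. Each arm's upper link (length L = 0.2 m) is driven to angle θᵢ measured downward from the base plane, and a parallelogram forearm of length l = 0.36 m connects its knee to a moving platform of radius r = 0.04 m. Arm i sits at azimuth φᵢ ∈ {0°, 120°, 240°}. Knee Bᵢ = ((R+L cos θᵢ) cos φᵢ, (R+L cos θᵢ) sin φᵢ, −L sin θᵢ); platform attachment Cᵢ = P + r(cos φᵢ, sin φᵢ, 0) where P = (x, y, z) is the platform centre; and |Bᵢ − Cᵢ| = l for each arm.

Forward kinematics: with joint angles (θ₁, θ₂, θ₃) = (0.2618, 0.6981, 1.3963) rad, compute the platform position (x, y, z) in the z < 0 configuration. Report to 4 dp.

(0.1532, 0.1432, -0.3595)

arm 1 at φ=0.0°: (R−r)+L cos θ1 = 0.2732;  O1 = (0.2732, 0.0000, -0.0518)
φ2=120.0°: virtual centre (-0.1166, 0.2020, -0.1286), radius l
φ3=240.0°: virtual centre (-0.0574, -0.0994, -0.1970), radius l
eliminate P² terms by subtracting sphere 1 from 2 and 3
[-0.7796 0.4039 -0.1536]·P = -0.0064;  [-0.6611 -0.1987 -0.2904]·P = -0.0254
det = 0.4219;  x = 0.0273+-0.3503z,  y = 0.0368+-0.2959z
quadratic in z: (1.2103)z²+(0.2540)z+(-0.0651)=0, √Δ=0.6162 → z ∈ {-0.3595, 0.1496}; z = -0.3595 (taking z<0)
x = 0.1532, y = 0.1432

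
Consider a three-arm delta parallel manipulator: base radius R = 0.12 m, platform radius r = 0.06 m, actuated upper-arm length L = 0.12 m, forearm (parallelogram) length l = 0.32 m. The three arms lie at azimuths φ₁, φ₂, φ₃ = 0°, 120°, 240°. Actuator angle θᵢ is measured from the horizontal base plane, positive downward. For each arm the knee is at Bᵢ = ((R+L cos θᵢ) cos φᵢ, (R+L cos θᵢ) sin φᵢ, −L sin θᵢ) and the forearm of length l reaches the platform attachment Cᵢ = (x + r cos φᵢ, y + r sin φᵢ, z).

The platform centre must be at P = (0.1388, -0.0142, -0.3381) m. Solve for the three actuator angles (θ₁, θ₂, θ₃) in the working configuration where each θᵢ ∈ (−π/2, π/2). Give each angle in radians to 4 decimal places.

θ₁ = 0.1746, θ₂ = 1.1347, θ₃ = 1.0474

rotate P by −φ1: (0.1388, -0.0142, -0.3381)
  A=-0.0788, B=-0.3381, C=(l²−L²−A²−y'²−z²)/(2L)=-0.1363
  γ=atan2(-0.3381,-0.0788)=-1.7998;  ψ=arccos(-0.3927)=1.9744;  θ1=γ+ψ≈0.1746
arm 2 (φ=120.0°): x'=-0.0817, y'=-0.1131
  A=0.1417, B=-0.3381, C=(l²−L²−A²−y'²−z²)/(2L)=-0.2466
  θ2 = atan2(B,A) + arccos(C/0.3666) = 1.1347
rotate P by −φ3: (-0.0571, 0.1273, -0.3381)
  A=0.1171, B=-0.3381, C=(l²−L²−A²−y'²−z²)/(2L)=-0.2343
  θ3 = atan2(B,A) + arccos(C/0.3578) = 1.0474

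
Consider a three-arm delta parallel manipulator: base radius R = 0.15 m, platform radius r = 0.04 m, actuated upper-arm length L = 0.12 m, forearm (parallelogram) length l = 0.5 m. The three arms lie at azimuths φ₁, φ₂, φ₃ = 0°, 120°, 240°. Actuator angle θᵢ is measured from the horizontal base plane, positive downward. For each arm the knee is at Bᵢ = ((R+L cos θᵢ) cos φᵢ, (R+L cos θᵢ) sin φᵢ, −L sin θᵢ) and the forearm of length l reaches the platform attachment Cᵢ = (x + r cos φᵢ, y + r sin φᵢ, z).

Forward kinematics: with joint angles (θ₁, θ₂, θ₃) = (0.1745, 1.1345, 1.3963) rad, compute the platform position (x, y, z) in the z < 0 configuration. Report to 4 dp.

O1 = (0.2282·cos0.0°, 0.2282·sin0.0°, -0.0208) = (0.2282, 0.0000, -0.0208)
arm 2 at φ=120.0°: ρ2 = 0.1607;  O2 = (-0.0804, 0.1392, -0.1088)
φ3=240.0°: virtual centre (-0.0654, -0.1133, -0.1182), radius l
subtract pairs → two planes through P
plane₁₂: -0.6171x+0.2784y+-0.1758z = -0.0148
Cramer: x(z) = 0.0307-0.3101z;  y(z) = 0.0148-0.0557z
sphere 1 gives Az²+Bz+C=0 with A=1.0992, B=0.1625, C=-0.2104;  B²−4AC=0.9514;  roots -0.5176, 0.3698;  negative root z = -0.5176
x = 0.1912, y = 0.0436

(0.1912, 0.0436, -0.5176)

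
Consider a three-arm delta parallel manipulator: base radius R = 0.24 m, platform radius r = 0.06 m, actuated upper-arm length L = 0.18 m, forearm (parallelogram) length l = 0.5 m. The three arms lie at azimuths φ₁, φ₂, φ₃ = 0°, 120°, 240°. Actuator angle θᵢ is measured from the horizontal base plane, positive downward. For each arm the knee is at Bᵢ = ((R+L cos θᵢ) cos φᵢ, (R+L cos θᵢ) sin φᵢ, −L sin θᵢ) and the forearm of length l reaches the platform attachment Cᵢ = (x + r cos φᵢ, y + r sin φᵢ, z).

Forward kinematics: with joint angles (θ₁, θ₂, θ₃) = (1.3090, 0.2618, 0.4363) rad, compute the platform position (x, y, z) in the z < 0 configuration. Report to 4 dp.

(-0.1834, 0.0240, -0.4591)

arm 1 at φ=0.0°: ρ1 = 0.2266;  O1 = (0.2266, 0.0000, -0.1739)
arm 2 at φ=120.0°: ρ2 = 0.3539;  O2 = (-0.1769, 0.3065, -0.0466)
arm 3 at φ=240.0°: ρ3 = 0.3431;  O3 = (-0.1716, -0.2972, -0.0761)
|O₂|²−|O₁|² = 0.0458;  |O₃|²−|O₁|² = 0.0420
[-0.8070 0.6129 0.2546]·P = 0.0458;  [-0.7963 -0.5943 0.1956]·P = 0.0420
det = 0.9677;  x = -0.0547+0.2802z,  y = 0.0027+-0.0463z
quadratic in z: (1.0807)z²+(0.1898)z+(-0.1406)=0, √Δ=0.8025 → z ∈ {-0.4591, 0.2835}; z = -0.4591 (taking z<0)
x = -0.1834, y = 0.0240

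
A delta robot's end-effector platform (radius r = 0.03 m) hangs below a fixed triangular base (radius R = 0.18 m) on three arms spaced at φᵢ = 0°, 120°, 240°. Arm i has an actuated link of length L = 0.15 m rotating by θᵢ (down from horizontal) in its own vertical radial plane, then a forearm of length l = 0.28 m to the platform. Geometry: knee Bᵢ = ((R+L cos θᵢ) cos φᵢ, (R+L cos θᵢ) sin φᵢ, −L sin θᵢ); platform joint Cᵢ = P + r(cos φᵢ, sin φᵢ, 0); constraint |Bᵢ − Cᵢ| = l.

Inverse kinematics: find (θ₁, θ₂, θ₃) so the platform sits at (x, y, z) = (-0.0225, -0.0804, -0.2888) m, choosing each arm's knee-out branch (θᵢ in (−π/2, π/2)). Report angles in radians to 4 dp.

φ1=0.0° → target in arm frame (-0.0225, -0.0804)
  A cos θ + B sin θ = C:  0.1725·cos θ + -0.2888·sin θ = -0.2124
  γ=atan2(-0.2888,0.1725)=-1.0324;  ψ=arccos(-0.6315)=2.2542;  θ1=γ+ψ≈1.2219
rotate P by −φ2: (-0.0584, 0.0597, -0.2888)
  A=0.2084, B=-0.2888, C=(l²−L²−A²−y'²−z²)/(2L)=-0.2483
  θ2 = atan2(B,A) + arccos(C/0.3561) = 1.3965
rotate P by −φ3: (0.0809, 0.0207, -0.2888)
  e−x'=0.0691;  (l²−L²−(e−x')²−y'²−z²)/2L = -0.1090
  γ=atan2(-0.2888,0.0691)=-1.3359;  ψ=arccos(-0.3672)=1.9468;  θ3=γ+ψ≈0.6109

θ₁ = 1.2219, θ₂ = 1.3965, θ₃ = 0.6109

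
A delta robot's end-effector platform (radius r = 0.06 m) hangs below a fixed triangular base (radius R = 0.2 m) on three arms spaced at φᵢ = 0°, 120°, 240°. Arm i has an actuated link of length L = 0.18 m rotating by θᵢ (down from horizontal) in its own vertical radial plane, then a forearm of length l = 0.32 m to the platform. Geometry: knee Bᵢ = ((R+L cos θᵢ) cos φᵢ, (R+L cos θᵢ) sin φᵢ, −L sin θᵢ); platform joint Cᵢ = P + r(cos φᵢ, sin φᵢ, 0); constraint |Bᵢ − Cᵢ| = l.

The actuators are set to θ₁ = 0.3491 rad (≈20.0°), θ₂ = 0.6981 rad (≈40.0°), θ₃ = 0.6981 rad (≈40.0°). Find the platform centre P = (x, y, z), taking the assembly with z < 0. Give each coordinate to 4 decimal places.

(0.0377, 0.0000, -0.2310)

centre 1 = (0.3091·cos0.0°, 0.3091·sin0.0°, -0.0616) = (0.3091, 0.0000, -0.0616)
centre 2 = (0.2779·cos120.0°, 0.2779·sin120.0°, -0.1157) = (-0.1389, 0.2407, -0.1157)
centre 3 = (0.2779·cos240.0°, 0.2779·sin240.0°, -0.1157) = (-0.1389, -0.2407, -0.1157)
subtract pairs → two planes through P
linear system: -0.8962x+0.4813y = -0.0088−-0.1083z; -0.8962x+-0.4813y = -0.0088−-0.1083z
det = 0.8627;  x = 0.0098+-0.1208z,  y = 0.0000+0.0000z
into |P−centre ₁|² = l²: 1.0146z² + 0.1955z + -0.0090 = 0;  Δ = 0.0747;  z = -0.2310 or 0.0383 → z<0 root = -0.2310
x = 0.0377, y = 0.0000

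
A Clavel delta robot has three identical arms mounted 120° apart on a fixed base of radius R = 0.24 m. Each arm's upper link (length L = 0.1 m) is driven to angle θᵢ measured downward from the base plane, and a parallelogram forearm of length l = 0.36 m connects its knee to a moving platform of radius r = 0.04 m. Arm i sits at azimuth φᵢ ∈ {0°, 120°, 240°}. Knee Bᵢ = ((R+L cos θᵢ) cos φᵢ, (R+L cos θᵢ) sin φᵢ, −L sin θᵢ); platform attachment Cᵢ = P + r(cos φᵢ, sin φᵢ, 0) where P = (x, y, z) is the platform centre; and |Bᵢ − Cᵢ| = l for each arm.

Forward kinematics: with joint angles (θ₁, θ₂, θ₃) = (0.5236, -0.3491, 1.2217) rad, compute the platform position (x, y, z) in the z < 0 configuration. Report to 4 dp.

O1 = (0.2866·cos0.0°, 0.2866·sin0.0°, -0.0500) = (0.2866, 0.0000, -0.0500)
arm 2 at φ=120.0°: ρ2 = 0.2940;  O2 = (-0.1470, 0.2546, 0.0342)
O3 = (0.2342·cos240.0°, 0.2342·sin240.0°, -0.0940) = (-0.1171, -0.2028, -0.0940)
subtract pairs → two planes through P
plane₁₂: -0.8672x+0.5092y+0.1684z = 0.0029
det = 0.7629;  x = 0.0124+0.0309z,  y = 0.0269+-0.2782z
quadratic in z: (1.0783)z²+(0.0681)z+(-0.0512)=0, √Δ=0.4748 → z ∈ {-0.2517, 0.1886}; z = -0.2517 (taking z<0)
x = 0.0047, y = 0.0970

(0.0047, 0.0970, -0.2517)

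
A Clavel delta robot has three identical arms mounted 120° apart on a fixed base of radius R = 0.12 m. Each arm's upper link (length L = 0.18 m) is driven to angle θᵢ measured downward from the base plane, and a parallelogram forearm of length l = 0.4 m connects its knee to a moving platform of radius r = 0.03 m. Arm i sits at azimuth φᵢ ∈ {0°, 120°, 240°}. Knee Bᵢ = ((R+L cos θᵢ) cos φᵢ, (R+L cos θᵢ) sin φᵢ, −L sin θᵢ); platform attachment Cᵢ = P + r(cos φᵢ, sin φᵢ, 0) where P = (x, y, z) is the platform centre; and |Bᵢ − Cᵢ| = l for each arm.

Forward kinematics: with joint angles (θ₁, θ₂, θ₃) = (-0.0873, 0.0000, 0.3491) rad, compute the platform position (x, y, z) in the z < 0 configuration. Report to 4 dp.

(0.0371, 0.0438, -0.3070)

arm 1 at φ=0.0°: e+L cos θ1 = 0.2693;  S1 = (0.2693, 0.0000, 0.0157)
S2 = (0.2700·cos120.0°, 0.2700·sin120.0°, 0.0000) = (-0.1350, 0.2338, 0.0000)
φ3=240.0°: virtual centre (-0.1296, -0.2244, -0.0616), radius l
|S₂|²−|S₁|² = 0.0001;  |S₃|²−|S₁|² = -0.0018
linear system: -0.8086x+0.4677y = 0.0001−-0.0314z; -0.7978x+-0.4488y = -0.0018−-0.1545z
det = 0.7360;  x = 0.0011+-0.1173z,  y = 0.0021+-0.1357z
quadratic in z: (1.0322)z²+(0.0310)z+(-0.0878)=0, √Δ=0.6029 → z ∈ {-0.3070, 0.2770}; z = -0.3070 (taking z<0)
x = 0.0371, y = 0.0438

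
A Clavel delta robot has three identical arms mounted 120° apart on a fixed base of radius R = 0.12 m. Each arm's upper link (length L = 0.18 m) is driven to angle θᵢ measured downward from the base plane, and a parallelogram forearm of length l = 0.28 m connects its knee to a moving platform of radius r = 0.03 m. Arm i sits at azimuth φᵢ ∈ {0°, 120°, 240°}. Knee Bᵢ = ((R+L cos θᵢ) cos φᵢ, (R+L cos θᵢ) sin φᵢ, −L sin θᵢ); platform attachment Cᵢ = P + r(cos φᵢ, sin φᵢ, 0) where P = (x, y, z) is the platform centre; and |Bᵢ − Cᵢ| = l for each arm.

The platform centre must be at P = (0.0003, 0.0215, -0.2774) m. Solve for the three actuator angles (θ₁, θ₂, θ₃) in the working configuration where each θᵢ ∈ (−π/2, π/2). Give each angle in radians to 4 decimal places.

rotate P by −φ1: (0.0003, 0.0215, -0.2774)
  A cos θ + B sin θ = C:  0.0897·cos θ + -0.2774·sin θ = -0.1096
  γ=atan2(-0.2774,0.0897)=-1.2580;  ψ=arccos(-0.3760)=1.9562;  θ1=γ+ψ≈0.6982
arm 2 (φ=120.0°): x'=0.0185, y'=-0.0110
  A cos θ + B sin θ = C:  0.0715·cos θ + -0.2774·sin θ = -0.1005
  γ=atan2(-0.2774,0.0715)=-1.3184;  ψ=arccos(-0.3509)=1.9293;  θ2=γ+ψ≈0.6109
rotate P by −φ3: (-0.0188, -0.0105, -0.2774)
  e−x'=0.1088;  (l²−L²−(e−x')²−y'²−z²)/2L = -0.1191
  θ3 = atan2(B,A) + arccos(C/0.2980) = 0.7850

θ₁ = 0.6982, θ₂ = 0.6109, θ₃ = 0.7850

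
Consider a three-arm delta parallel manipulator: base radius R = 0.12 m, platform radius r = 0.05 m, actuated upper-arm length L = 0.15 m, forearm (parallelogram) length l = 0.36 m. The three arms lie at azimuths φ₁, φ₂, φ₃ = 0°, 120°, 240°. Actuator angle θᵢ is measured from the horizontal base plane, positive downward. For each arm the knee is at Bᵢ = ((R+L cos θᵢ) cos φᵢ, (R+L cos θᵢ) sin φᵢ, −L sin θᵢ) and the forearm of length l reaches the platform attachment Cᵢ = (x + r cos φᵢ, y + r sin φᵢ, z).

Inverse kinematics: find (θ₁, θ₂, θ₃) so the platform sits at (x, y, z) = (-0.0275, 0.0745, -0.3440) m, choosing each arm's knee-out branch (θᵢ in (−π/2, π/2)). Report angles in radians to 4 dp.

arm 1 (φ=0.0°): x'=-0.0275, y'=0.0745
  A=0.0975, B=-0.3440, C=(l²−L²−A²−y'²−z²)/(2L)=-0.0876
  θ1 = atan2(B,A) + arccos(C/0.3576) = 0.5238
φ2=120.0° → target in arm frame (0.0783, -0.0134)
  e−x'=-0.0083;  (l²−L²−(e−x')²−y'²−z²)/2L = -0.0383
  θ2 = atan2(B,A) + arccos(C/0.3441) = 0.0875
rotate P by −φ3: (-0.0508, -0.0611, -0.3440)
  e−x'=0.1208;  (l²−L²−(e−x')²−y'²−z²)/2L = -0.0985
  √(A²+B²)=0.3646;  θ3 = -1.2332+1.8444 ≈ 0.6112

θ₁ = 0.5238, θ₂ = 0.0875, θ₃ = 0.6112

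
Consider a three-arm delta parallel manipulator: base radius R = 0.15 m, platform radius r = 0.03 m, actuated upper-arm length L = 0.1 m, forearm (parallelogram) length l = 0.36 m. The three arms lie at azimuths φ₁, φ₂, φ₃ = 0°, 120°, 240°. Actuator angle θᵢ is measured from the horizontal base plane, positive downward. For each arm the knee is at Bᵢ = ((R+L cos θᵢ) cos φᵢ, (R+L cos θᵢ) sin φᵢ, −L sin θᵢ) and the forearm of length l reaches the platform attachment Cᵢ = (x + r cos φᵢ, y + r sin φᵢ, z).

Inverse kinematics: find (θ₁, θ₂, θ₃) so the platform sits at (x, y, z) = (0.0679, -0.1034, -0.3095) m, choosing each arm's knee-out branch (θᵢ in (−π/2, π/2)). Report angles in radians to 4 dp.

arm 1 (φ=0.0°): x'=0.0679, y'=-0.1034
  e−x'=0.0521;  (l²−L²−(e−x')²−y'²−z²)/2L = 0.0520
  γ=atan2(-0.3095,0.0521)=-1.4040;  ψ=arccos(0.1657)=1.4043;  θ1=γ+ψ≈0.0003
arm 2 (φ=120.0°): x'=-0.1235, y'=-0.0071
  A=0.2435, B=-0.3095, C=(l²−L²−A²−y'²−z²)/(2L)=-0.1777
  √(A²+B²)=0.3938;  θ2 = -0.9042+2.0388 ≈ 1.1346
arm 3 (φ=240.0°): x'=0.0556, y'=0.1105
  e−x'=0.0644;  (l²−L²−(e−x')²−y'²−z²)/2L = 0.0373
  γ=atan2(-0.3095,0.0644)=-1.3656;  ψ=arccos(0.1178)=1.4527;  θ3=γ+ψ≈0.0870

θ₁ = 0.0003, θ₂ = 1.1346, θ₃ = 0.0870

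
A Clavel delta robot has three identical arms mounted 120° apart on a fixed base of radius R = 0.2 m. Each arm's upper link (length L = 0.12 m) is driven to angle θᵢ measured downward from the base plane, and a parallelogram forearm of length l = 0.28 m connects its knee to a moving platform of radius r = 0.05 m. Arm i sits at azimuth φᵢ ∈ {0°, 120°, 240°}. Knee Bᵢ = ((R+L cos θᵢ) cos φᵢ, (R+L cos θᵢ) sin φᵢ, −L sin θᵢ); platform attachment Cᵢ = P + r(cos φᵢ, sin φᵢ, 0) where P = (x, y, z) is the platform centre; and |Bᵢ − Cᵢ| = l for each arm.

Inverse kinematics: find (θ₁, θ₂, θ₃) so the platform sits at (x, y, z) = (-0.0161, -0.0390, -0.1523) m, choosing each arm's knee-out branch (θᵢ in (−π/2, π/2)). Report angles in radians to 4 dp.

φ1=0.0° → target in arm frame (-0.0161, -0.0390)
  e−x'=0.1661;  (l²−L²−(e−x')²−y'²−z²)/2L = 0.0487
  γ=atan2(-0.1523,0.1661)=-0.7421;  ψ=arccos(0.2162)=1.3529;  θ1=γ+ψ≈0.6108
arm 2 (φ=120.0°): x'=-0.0257, y'=0.0334
  A=0.1757, B=-0.1523, C=(l²−L²−A²−y'²−z²)/(2L)=0.0367
  √(A²+B²)=0.2325;  θ2 = -0.7141+1.4123 ≈ 0.6982
rotate P by −φ3: (0.0418, 0.0056, -0.1523)
  A=0.1082, B=-0.1523, C=(l²−L²−A²−y'²−z²)/(2L)=0.1211
  √(A²+B²)=0.1868;  θ3 = -0.9532+0.8653 ≈ -0.0879

θ₁ = 0.6108, θ₂ = 0.6982, θ₃ = -0.0879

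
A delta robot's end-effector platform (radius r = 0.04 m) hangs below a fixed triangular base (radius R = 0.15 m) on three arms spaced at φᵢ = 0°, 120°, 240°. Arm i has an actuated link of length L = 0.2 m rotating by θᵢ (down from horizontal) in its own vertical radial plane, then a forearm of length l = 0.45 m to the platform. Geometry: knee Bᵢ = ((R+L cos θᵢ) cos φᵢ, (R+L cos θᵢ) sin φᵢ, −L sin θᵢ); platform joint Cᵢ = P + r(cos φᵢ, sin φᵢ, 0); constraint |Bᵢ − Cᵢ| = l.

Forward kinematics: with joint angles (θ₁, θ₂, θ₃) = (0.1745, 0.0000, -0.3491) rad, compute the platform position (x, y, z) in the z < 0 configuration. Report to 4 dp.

φ1=0.0°: virtual centre (0.3070, 0.0000, -0.0347), radius l
φ2=120.0°: virtual centre (-0.1550, 0.2685, 0.0000), radius l
φ3=240.0°: virtual centre (-0.1490, -0.2580, 0.0684), radius l
|O₂|²−|O₁|² = 0.0007;  |O₃|²−|O₁|² = -0.0020
[-0.9239 0.5369 0.0694]·P = 0.0007;  [-0.9119 -0.5160 0.2063]·P = -0.0020
Cramer: x(z) = 0.0007+0.1517z;  y(z) = 0.0025+0.1317z
quadratic in z: (1.0403)z²+(-0.0228)z+(-0.1075)=0, √Δ=0.6693 → z ∈ {-0.3107, 0.3326}; z = -0.3107 (taking z<0)
x = -0.0464, y = -0.0384

(-0.0464, -0.0384, -0.3107)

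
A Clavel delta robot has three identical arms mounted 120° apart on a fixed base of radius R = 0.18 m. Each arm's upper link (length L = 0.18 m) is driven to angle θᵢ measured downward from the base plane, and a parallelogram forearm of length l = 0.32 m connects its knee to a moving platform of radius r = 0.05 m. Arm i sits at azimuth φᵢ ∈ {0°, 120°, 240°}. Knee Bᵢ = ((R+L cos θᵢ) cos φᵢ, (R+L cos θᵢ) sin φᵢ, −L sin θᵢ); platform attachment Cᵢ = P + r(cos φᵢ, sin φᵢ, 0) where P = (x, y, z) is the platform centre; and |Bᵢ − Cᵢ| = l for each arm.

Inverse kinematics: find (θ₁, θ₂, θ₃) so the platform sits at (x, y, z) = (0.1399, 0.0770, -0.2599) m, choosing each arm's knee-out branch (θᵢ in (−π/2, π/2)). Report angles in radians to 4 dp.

θ₁ = 0.0001, θ₂ = 0.8723, θ₃ = 1.3963

rotate P by −φ1: (0.1399, 0.0770, -0.2599)
  A=-0.0099, B=-0.2599, C=(l²−L²−A²−y'²−z²)/(2L)=-0.0099
  √(A²+B²)=0.2601;  θ1 = -1.6089+1.6090 ≈ 0.0001
arm 2 (φ=120.0°): x'=-0.0033, y'=-0.1597
  e−x'=0.1333;  (l²−L²−(e−x')²−y'²−z²)/2L = -0.1133
  γ=atan2(-0.2599,0.1333)=-1.0970;  ψ=arccos(-0.3880)=1.9693;  θ2=γ+ψ≈0.8723
arm 3 (φ=240.0°): x'=-0.1366, y'=0.0827
  A=0.2666, B=-0.2599, C=(l²−L²−A²−y'²−z²)/(2L)=-0.2096
  θ3 = atan2(B,A) + arccos(C/0.3723) = 1.3963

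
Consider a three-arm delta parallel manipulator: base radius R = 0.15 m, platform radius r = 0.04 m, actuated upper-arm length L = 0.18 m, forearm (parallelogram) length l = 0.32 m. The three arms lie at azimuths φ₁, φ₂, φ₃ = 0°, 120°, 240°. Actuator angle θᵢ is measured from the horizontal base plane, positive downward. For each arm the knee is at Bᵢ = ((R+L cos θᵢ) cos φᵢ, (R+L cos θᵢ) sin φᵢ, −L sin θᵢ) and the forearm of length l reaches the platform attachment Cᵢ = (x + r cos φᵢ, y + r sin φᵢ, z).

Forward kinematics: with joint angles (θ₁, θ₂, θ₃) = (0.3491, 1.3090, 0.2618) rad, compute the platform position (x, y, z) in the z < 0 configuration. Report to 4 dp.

(0.0684, -0.1352, -0.2609)

φ1=0.0°: virtual centre (0.2791, 0.0000, -0.0616), radius l
centre 2 = (0.1566·cos120.0°, 0.1566·sin120.0°, -0.1739) = (-0.0783, 0.1356, -0.1739)
φ3=240.0°: virtual centre (-0.1419, -0.2458, -0.0466), radius l
subtract pairs → two planes through P
linear system: -0.7149x+0.2712y = -0.0270−-0.2246z; -0.8422x+-0.4917y = 0.0010−0.0300z
Cramer: x(z) = 0.0224-0.1764z;  y(z) = -0.0404+0.3631z
into |P−centre ₁|² = l²: 1.1630z² + 0.1844z + -0.0310 = 0;  Δ = 0.1784;  z = -0.2609 or 0.1023 → z<0 root = -0.2609
x = 0.0684, y = -0.1352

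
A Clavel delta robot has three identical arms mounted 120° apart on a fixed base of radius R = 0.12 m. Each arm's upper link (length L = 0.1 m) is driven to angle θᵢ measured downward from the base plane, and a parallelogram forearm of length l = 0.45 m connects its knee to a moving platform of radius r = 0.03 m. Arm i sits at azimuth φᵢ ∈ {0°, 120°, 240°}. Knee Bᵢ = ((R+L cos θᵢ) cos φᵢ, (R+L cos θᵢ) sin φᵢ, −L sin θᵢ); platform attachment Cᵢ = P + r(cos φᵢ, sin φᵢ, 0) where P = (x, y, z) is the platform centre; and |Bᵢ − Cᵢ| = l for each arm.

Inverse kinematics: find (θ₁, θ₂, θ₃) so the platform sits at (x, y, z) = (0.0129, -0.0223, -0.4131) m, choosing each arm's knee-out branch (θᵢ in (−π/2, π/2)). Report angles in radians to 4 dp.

arm 1 (φ=0.0°): x'=0.0129, y'=-0.0223
  A=0.0771, B=-0.4131, C=(l²−L²−A²−y'²−z²)/(2L)=0.0770
  γ=atan2(-0.4131,0.0771)=-1.3863;  ψ=arccos(0.1833)=1.3864;  θ1=γ+ψ≈0.0002
arm 2 (φ=120.0°): x'=-0.0258, y'=0.0000
  A=0.1158, B=-0.4131, C=(l²−L²−A²−y'²−z²)/(2L)=0.0422
  θ2 = atan2(B,A) + arccos(C/0.4290) = 0.1746
arm 3 (φ=240.0°): x'=0.0129, y'=0.0223
  e−x'=0.0771;  (l²−L²−(e−x')²−y'²−z²)/2L = 0.0770
  γ=atan2(-0.4131,0.0771)=-1.3862;  ψ=arccos(0.1832)=1.3865;  θ3=γ+ψ≈0.0003

θ₁ = 0.0002, θ₂ = 0.1746, θ₃ = 0.0003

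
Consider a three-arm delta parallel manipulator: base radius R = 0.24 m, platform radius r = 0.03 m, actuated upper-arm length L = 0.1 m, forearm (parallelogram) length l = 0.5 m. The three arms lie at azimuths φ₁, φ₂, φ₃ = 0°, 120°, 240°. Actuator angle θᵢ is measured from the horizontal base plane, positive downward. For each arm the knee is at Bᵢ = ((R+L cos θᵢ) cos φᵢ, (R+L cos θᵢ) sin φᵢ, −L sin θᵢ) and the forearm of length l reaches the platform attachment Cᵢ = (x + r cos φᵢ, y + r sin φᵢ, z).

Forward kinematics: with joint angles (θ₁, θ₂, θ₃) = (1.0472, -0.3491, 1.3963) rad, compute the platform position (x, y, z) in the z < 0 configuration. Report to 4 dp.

(-0.0512, 0.1588, -0.4443)

φ1=0.0°: virtual centre (0.2600, 0.0000, -0.0866), radius l
φ2=120.0°: virtual centre (-0.1520, 0.2632, 0.0342), radius l
arm 3 at φ=240.0°: e+L cos θ3 = 0.2274;  O3 = (-0.1137, -0.1969, -0.0985)
|O₂|²−|O₁|² = 0.0185;  |O₃|²−|O₁|² = -0.0137
[-0.8240 0.5265 0.2416]·P = 0.0185;  [-0.7474 -0.3938 -0.0238]·P = -0.0137
det = 0.7180;  x = -0.0001+0.1151z,  y = 0.0350+-0.2788z
quadratic in z: (1.0910)z²+(0.0938)z+(-0.1736)=0, √Δ=0.8755 → z ∈ {-0.4443, 0.3583}; z = -0.4443 (taking z<0)
x = -0.0512, y = 0.1588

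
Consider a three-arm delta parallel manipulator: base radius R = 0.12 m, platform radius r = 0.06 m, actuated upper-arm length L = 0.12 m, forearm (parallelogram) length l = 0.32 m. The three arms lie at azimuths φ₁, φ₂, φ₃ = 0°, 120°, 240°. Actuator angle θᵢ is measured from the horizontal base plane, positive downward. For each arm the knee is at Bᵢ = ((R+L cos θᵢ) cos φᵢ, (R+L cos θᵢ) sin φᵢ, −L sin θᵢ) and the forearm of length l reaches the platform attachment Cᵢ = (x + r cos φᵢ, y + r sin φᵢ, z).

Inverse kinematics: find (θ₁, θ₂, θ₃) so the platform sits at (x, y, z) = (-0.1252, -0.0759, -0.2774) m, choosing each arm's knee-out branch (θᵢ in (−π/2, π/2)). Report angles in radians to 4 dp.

φ1=0.0° → target in arm frame (-0.1252, -0.0759)
  A=0.1852, B=-0.2774, C=(l²−L²−A²−y'²−z²)/(2L)=-0.1209
  √(A²+B²)=0.3335;  θ1 = -0.9821+1.9416 ≈ 0.9595
rotate P by −φ2: (-0.0031, 0.1464, -0.2774)
  A=0.0631, B=-0.2774, C=(l²−L²−A²−y'²−z²)/(2L)=-0.0598
  θ2 = atan2(B,A) + arccos(C/0.2845) = 0.4357
φ3=240.0° → target in arm frame (0.1283, -0.0705)
  e−x'=-0.0683;  (l²−L²−(e−x')²−y'²−z²)/2L = 0.0059
  γ=atan2(-0.2774,-0.0683)=-1.8123;  ψ=arccos(0.0206)=1.5502;  θ3=γ+ψ≈-0.2621

θ₁ = 0.9595, θ₂ = 0.4357, θ₃ = -0.2621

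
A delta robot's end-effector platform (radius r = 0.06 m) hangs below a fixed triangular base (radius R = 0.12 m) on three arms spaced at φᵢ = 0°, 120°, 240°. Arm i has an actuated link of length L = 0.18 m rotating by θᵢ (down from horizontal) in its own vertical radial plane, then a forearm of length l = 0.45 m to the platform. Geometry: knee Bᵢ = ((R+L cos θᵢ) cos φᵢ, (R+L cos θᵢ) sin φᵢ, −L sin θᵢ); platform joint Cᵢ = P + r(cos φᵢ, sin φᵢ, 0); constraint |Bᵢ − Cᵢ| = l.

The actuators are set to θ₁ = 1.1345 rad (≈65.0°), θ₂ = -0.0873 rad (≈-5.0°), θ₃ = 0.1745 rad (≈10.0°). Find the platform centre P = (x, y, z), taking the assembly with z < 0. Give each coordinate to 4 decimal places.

S1 = (0.1361·cos0.0°, 0.1361·sin0.0°, -0.1631) = (0.1361, 0.0000, -0.1631)
φ2=120.0°: virtual centre (-0.1197, 0.2073, 0.0157), radius l
S3 = (0.2373·cos240.0°, 0.2373·sin240.0°, -0.0313) = (-0.1186, -0.2055, -0.0313)
subtract pairs → two planes through P
[-0.5114 0.4145 0.3577]·P = 0.0124;  [-0.5094 -0.4110 0.2638]·P = 0.0121
det = 0.4213;  x = -0.0240+0.6084z,  y = 0.0002+-0.1122z
quadratic in z: (1.3827)z²+(0.1314)z+(-0.1503)=0, √Δ=0.9210 → z ∈ {-0.3806, 0.2855}; z = -0.3806 (taking z<0)
x = -0.2556, y = 0.0430

(-0.2556, 0.0430, -0.3806)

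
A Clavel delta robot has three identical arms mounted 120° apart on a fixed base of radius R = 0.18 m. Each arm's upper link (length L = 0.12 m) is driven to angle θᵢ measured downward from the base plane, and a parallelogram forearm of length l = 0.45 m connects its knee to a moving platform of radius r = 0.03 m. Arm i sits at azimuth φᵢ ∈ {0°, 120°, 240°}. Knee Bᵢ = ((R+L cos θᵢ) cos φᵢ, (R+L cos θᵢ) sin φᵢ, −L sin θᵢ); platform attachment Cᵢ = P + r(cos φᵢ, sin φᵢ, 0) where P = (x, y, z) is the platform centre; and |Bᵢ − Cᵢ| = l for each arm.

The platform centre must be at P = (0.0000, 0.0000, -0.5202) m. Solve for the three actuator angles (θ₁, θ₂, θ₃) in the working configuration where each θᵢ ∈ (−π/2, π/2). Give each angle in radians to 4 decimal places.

θ₁ = 1.2218, θ₂ = 1.2218, θ₃ = 1.2218

φ1=0.0° → target in arm frame (0.0000, 0.0000)
  A cos θ + B sin θ = C:  0.1500·cos θ + -0.5202·sin θ = -0.4375
  γ=atan2(-0.5202,0.1500)=-1.2901;  ψ=arccos(-0.8082)=2.5118;  θ1=γ+ψ≈1.2218
arm 2 (φ=120.0°): x'=0.0000, y'=0.0000
  e−x'=0.1500;  (l²−L²−(e−x')²−y'²−z²)/2L = -0.4375
  √(A²+B²)=0.5414;  θ2 = -1.2901+2.5118 ≈ 1.2218
arm 3 (φ=240.0°): x'=0.0000, y'=0.0000
  e−x'=0.1500;  (l²−L²−(e−x')²−y'²−z²)/2L = -0.4375
  √(A²+B²)=0.5414;  θ3 = -1.2901+2.5118 ≈ 1.2218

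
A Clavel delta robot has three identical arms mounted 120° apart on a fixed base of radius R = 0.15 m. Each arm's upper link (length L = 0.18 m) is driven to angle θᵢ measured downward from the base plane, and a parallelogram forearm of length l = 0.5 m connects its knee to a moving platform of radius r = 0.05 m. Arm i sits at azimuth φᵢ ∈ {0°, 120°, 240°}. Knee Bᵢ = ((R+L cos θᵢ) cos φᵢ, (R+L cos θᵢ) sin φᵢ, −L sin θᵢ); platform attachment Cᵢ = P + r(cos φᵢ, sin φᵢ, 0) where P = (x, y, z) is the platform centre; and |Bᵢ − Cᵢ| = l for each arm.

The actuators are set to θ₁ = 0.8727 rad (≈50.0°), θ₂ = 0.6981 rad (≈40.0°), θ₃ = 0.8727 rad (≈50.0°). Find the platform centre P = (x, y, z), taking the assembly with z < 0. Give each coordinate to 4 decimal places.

(-0.0217, 0.0376, -0.5763)

S1 = (0.2157·cos0.0°, 0.2157·sin0.0°, -0.1379) = (0.2157, 0.0000, -0.1379)
S2 = (0.2379·cos120.0°, 0.2379·sin120.0°, -0.1157) = (-0.1189, 0.2060, -0.1157)
φ3=240.0°: virtual centre (-0.1078, -0.1868, -0.1379), radius l
|S₂|²−|S₁|² = 0.0044;  |S₃|²−|S₁|² = 0.0000
[-0.6693 0.4120 0.0444]·P = 0.0044;  [-0.6471 -0.3736 0.0000]·P = 0.0000
det = 0.5167;  x = -0.0032+0.0321z,  y = 0.0056+-0.0556z
into |P−S₁|² = l²: 1.0041z² + 0.2611z + -0.1830 = 0;  Δ = 0.8033;  z = -0.5763 or 0.3163 → z<0 root = -0.5763
x = -0.0217, y = 0.0376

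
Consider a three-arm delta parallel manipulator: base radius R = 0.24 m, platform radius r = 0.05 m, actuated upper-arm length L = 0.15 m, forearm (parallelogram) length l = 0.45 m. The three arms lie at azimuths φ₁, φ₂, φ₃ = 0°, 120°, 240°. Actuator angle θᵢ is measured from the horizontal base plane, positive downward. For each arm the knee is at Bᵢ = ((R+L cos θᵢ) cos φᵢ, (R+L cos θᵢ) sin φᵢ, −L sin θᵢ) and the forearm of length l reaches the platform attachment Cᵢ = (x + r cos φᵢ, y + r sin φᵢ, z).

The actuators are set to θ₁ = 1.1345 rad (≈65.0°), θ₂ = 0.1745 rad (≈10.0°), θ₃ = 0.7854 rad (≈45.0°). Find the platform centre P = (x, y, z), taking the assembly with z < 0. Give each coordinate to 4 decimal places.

(-0.0959, 0.0707, -0.4107)

arm 1 at φ=0.0°: (R−r)+L cos θ1 = 0.2534;  S1 = (0.2534, 0.0000, -0.1359)
φ2=120.0°: virtual centre (-0.1689, 0.2925, -0.0260), radius l
arm 3 at φ=240.0°: (R−r)+L cos θ3 = 0.2961;  S3 = (-0.1480, -0.2564, -0.1061)
eliminate P² terms by subtracting sphere 1 from 2 and 3
plane₁₂: -0.8445x+0.5850y+0.2198z = 0.0320
det = 0.9027;  x = -0.0287+0.1636z,  y = 0.0133+-0.1396z
sphere 1 gives Az²+Bz+C=0 with A=1.0462, B=0.1759, C=-0.1043;  B²−4AC=0.4673;  roots -0.4107, 0.2426;  negative root z = -0.4107
x = -0.0959, y = 0.0707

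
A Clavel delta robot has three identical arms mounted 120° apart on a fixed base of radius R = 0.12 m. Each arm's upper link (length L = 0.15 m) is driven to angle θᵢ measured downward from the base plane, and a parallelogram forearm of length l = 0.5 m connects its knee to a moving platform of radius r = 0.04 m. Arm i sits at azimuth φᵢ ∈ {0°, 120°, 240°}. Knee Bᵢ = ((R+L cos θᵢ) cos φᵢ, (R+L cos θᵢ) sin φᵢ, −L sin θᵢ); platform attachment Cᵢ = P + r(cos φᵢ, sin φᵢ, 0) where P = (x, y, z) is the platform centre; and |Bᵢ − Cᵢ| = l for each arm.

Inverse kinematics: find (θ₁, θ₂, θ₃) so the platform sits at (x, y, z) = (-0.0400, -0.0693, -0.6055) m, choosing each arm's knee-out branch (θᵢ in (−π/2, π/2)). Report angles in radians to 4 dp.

rotate P by −φ1: (-0.0400, -0.0693, -0.6055)
  A cos θ + B sin θ = C:  0.1200·cos θ + -0.6055·sin θ = -0.5278
  θ1 = atan2(B,A) + arccos(C/0.6173) = 1.2212
φ2=120.0° → target in arm frame (-0.0400, 0.0693)
  A=0.1200, B=-0.6055, C=(l²−L²−A²−y'²−z²)/(2L)=-0.5278
  √(A²+B²)=0.6173;  θ2 = -1.3751+2.5964 ≈ 1.2213
rotate P by −φ3: (0.0800, 0.0000, -0.6055)
  e−x'=0.0000;  (l²−L²−(e−x')²−y'²−z²)/2L = -0.4638
  √(A²+B²)=0.6055;  θ3 = -1.5708+2.4433 ≈ 0.8725

θ₁ = 1.2212, θ₂ = 1.2213, θ₃ = 0.8725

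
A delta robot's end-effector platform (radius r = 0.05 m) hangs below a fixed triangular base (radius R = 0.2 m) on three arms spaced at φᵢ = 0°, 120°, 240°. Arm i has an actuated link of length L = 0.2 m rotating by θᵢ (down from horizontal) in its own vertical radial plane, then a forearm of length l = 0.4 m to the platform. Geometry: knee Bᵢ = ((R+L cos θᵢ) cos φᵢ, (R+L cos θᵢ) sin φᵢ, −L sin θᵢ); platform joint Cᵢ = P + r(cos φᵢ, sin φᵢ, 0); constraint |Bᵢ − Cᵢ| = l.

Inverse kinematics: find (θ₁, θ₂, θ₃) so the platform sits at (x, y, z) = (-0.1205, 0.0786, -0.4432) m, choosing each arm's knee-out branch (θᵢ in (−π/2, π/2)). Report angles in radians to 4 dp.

θ₁ = 1.3961, θ₂ = 0.5236, θ₃ = 1.0472

rotate P by −φ1: (-0.1205, 0.0786, -0.4432)
  e−x'=0.2705;  (l²−L²−(e−x')²−y'²−z²)/2L = -0.3894
  √(A²+B²)=0.5192;  θ1 = -1.0228+2.4189 ≈ 1.3961
rotate P by −φ2: (0.1283, 0.0651, -0.4432)
  e−x'=0.0217;  (l²−L²−(e−x')²−y'²−z²)/2L = -0.2028
  √(A²+B²)=0.4437;  θ2 = -1.5219+2.0455 ≈ 0.5236
rotate P by −φ3: (-0.0078, -0.1437, -0.4432)
  A=0.1578, B=-0.4432, C=(l²−L²−A²−y'²−z²)/(2L)=-0.3049
  √(A²+B²)=0.4705;  θ3 = -1.2287+2.2759 ≈ 1.0472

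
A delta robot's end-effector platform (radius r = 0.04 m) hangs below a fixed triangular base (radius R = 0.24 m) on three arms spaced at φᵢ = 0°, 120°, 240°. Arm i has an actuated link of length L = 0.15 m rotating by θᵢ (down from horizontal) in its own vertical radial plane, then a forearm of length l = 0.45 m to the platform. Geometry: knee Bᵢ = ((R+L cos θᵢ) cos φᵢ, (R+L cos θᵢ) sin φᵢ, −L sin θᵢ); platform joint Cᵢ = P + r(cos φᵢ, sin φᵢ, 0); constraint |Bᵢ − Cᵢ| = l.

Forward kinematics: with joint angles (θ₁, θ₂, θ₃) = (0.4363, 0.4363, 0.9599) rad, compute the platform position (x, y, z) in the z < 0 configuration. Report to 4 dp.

arm 1 at φ=0.0°: e+L cos θ1 = 0.3359;  S1 = (0.3359, 0.0000, -0.0634)
S2 = (0.3359·cos120.0°, 0.3359·sin120.0°, -0.0634) = (-0.1680, 0.2909, -0.0634)
S3 = (0.2860·cos240.0°, 0.2860·sin240.0°, -0.1229) = (-0.1430, -0.2477, -0.1229)
subtract pairs → two planes through P
linear system: -1.0078x+0.5819y = 0.0000−0.0000z; -0.9579x+-0.4954y = -0.0200−-0.1190z
det = 1.0567;  x = 0.0110+-0.0655z,  y = 0.0190+-0.1135z
sphere 1 gives Az²+Bz+C=0 with A=1.0172, B=0.1650, C=-0.0925;  B²−4AC=0.4037;  roots -0.3934, 0.2312;  negative root z = -0.3934
x = 0.0368, y = 0.0637

(0.0368, 0.0637, -0.3934)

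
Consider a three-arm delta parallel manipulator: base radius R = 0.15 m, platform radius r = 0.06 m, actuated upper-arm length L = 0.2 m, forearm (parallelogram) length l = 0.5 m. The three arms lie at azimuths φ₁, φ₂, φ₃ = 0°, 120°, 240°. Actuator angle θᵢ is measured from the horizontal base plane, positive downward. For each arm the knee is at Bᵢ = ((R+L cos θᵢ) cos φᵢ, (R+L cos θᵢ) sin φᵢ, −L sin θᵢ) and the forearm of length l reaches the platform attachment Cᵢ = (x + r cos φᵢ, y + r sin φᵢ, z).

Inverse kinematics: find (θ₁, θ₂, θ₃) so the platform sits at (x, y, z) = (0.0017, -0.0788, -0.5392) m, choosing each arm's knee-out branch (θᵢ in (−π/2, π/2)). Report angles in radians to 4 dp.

θ₁ = 0.6107, θ₂ = 0.7853, θ₃ = 0.4361

arm 1 (φ=0.0°): x'=0.0017, y'=-0.0788
  A cos θ + B sin θ = C:  0.0883·cos θ + -0.5392·sin θ = -0.2369
  γ=atan2(-0.5392,0.0883)=-1.4085;  ψ=arccos(-0.4335)=2.0192;  θ1=γ+ψ≈0.6107
arm 2 (φ=120.0°): x'=-0.0691, y'=0.0379
  e−x'=0.1591;  (l²−L²−(e−x')²−y'²−z²)/2L = -0.2687
  γ=atan2(-0.5392,0.1591)=-1.2839;  ψ=arccos(-0.4780)=2.0692;  θ2=γ+ψ≈0.7853
rotate P by −φ3: (0.0674, 0.0409, -0.5392)
  A cos θ + B sin θ = C:  0.0226·cos θ + -0.5392·sin θ = -0.2073
  √(A²+B²)=0.5397;  θ3 = -1.5289+1.9650 ≈ 0.4361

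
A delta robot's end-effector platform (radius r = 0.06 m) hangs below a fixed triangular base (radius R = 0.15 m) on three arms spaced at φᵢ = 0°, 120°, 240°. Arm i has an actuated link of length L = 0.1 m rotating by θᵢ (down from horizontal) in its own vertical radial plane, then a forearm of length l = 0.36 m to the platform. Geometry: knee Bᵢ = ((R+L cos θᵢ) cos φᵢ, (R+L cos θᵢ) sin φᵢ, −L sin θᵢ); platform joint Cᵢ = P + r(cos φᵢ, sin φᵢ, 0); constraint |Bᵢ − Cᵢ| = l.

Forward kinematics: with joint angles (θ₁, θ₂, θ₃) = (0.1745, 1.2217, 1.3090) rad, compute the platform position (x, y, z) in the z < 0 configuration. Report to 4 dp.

O1 = (0.1885·cos0.0°, 0.1885·sin0.0°, -0.0174) = (0.1885, 0.0000, -0.0174)
arm 2 at φ=120.0°: ρ2 = 0.1242;  O2 = (-0.0621, 0.1076, -0.0940)
O3 = (0.1159·cos240.0°, 0.1159·sin240.0°, -0.0966) = (-0.0579, -0.1004, -0.0966)
|O₂|²−|O₁|² = -0.0116;  |O₃|²−|O₁|² = -0.0131
[-0.5012 0.2151 -0.1532]·P = -0.0116;  [-0.4928 -0.2007 -0.1585]·P = -0.0131
Cramer: x(z) = 0.0248-0.3138z;  y(z) = 0.0041-0.0189z
quadratic in z: (1.0988)z²+(0.1373)z+(-0.1025)=0, √Δ=0.6851 → z ∈ {-0.3742, 0.2493}; z = -0.3742 (taking z<0)
x = 0.1423, y = 0.0112

(0.1423, 0.0112, -0.3742)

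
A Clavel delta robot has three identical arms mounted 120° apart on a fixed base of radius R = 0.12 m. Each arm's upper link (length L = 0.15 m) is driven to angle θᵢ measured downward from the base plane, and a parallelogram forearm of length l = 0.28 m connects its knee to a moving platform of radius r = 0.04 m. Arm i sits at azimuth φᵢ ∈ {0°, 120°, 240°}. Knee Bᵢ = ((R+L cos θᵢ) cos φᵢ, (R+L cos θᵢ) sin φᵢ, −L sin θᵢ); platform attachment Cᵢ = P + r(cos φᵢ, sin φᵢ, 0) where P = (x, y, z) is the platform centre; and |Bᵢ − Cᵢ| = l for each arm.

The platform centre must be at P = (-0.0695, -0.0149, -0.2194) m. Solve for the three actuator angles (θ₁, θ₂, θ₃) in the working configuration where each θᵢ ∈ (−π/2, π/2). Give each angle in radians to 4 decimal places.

θ₁ = 0.7852, θ₂ = 0.2619, θ₃ = 0.0872

rotate P by −φ1: (-0.0695, -0.0149, -0.2194)
  A=0.1495, B=-0.2194, C=(l²−L²−A²−y'²−z²)/(2L)=-0.0494
  √(A²+B²)=0.2655;  θ1 = -0.9727+1.7578 ≈ 0.7852
arm 2 (φ=120.0°): x'=0.0218, y'=0.0676
  A=0.0582, B=-0.2194, C=(l²−L²−A²−y'²−z²)/(2L)=-0.0006
  θ2 = atan2(B,A) + arccos(C/0.2270) = 0.2619
arm 3 (φ=240.0°): x'=0.0477, y'=-0.0527
  e−x'=0.0323;  (l²−L²−(e−x')²−y'²−z²)/2L = 0.0131
  γ=atan2(-0.2194,0.0323)=-1.4244;  ψ=arccos(0.0592)=1.5116;  θ3=γ+ψ≈0.0872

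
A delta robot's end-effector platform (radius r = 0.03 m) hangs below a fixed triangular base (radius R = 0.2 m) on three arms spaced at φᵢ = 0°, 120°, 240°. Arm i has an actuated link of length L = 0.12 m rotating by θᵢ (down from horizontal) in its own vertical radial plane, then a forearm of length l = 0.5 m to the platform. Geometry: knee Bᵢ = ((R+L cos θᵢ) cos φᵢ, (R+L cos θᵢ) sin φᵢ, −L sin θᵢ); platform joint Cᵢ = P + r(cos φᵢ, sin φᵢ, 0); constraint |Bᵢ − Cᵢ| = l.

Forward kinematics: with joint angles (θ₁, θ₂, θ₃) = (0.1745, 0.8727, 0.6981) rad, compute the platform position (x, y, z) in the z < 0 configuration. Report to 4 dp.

arm 1 at φ=0.0°: ρ1 = 0.2882;  O1 = (0.2882, 0.0000, -0.0208)
φ2=120.0°: virtual centre (-0.1236, 0.2140, -0.0919), radius l
arm 3 at φ=240.0°: ρ3 = 0.2619;  O3 = (-0.1310, -0.2268, -0.0771)
eliminate P² terms by subtracting sphere 1 from 2 and 3
[-0.8235 0.4280 -0.1422]·P = -0.0140;  [-0.8383 -0.4537 -0.1126]·P = -0.0089
det = 0.7324;  x = 0.0139+-0.1539z,  y = -0.0059+0.0361z
sphere 1 gives Az²+Bz+C=0 with A=1.0250, B=0.1257, C=-0.1743;  B²−4AC=0.7303;  roots -0.4782, 0.3556;  negative root z = -0.4782
x = 0.0874, y = -0.0232

(0.0874, -0.0232, -0.4782)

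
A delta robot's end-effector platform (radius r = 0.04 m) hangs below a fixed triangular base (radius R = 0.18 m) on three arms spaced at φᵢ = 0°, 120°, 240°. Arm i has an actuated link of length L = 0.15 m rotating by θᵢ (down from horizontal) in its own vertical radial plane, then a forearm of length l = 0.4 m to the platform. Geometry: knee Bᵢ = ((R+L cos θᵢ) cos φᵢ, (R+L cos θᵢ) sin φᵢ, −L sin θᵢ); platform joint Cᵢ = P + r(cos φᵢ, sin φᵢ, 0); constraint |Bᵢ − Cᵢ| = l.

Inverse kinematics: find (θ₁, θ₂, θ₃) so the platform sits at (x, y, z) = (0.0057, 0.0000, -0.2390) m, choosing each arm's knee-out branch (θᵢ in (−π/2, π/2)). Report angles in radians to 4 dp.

rotate P by −φ1: (0.0057, 0.0000, -0.2390)
  A cos θ + B sin θ = C:  0.1343·cos θ + -0.2390·sin θ = 0.2078
  √(A²+B²)=0.2741;  θ1 = -1.0588+0.7105 ≈ -0.3483
φ2=120.0° → target in arm frame (-0.0028, -0.0049)
  e−x'=0.1428;  (l²−L²−(e−x')²−y'²−z²)/2L = 0.1998
  θ2 = atan2(B,A) + arccos(C/0.2784) = -0.2617
φ3=240.0° → target in arm frame (-0.0029, 0.0049)
  A=0.1428, B=-0.2390, C=(l²−L²−A²−y'²−z²)/(2L)=0.1998
  √(A²+B²)=0.2784;  θ3 = -1.0321+0.7703 ≈ -0.2617

θ₁ = -0.3483, θ₂ = -0.2617, θ₃ = -0.2617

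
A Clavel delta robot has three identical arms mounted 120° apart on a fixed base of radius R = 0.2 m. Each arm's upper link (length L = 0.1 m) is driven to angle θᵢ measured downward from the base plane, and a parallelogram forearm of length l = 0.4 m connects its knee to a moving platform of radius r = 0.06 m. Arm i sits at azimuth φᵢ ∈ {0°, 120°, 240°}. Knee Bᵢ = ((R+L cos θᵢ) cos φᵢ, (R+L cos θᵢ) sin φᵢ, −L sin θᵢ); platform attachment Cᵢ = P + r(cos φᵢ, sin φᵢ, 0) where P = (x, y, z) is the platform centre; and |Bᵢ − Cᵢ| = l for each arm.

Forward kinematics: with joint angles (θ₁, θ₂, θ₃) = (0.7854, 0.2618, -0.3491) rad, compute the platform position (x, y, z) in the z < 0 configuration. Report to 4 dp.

(-0.0867, -0.0486, -0.3337)

arm 1 at φ=0.0°: e+L cos θ1 = 0.2107;  O1 = (0.2107, 0.0000, -0.0707)
O2 = (0.2366·cos120.0°, 0.2366·sin120.0°, -0.0259) = (-0.1183, 0.2049, -0.0259)
φ3=240.0°: virtual centre (-0.1170, -0.2026, 0.0342), radius l
|O₂|²−|O₁|² = 0.0072;  |O₃|²−|O₁|² = 0.0065
linear system: -0.6580x+0.4098y = 0.0072−0.0897z; -0.6554x+-0.4052y = 0.0065−0.2098z
det = 0.5352;  x = -0.0105+0.2285z,  y = 0.0009+0.1482z
into |P−O₁|² = l²: 1.0742z² + 0.0406z + -0.1061 = 0;  Δ = 0.4574;  z = -0.3337 or 0.2959 → z<0 root = -0.3337
x = -0.0867, y = -0.0486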